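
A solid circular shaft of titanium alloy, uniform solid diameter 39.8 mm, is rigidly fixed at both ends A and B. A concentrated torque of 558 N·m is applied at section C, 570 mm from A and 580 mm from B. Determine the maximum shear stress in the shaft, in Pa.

2.27e7 Pa

With uniform GJ and both ends fixed, compatibility θ_AC = θ_CB gives T_A·a = T_B·b, together with T_A + T_B = T₀.
T_A = T₀·b/(a+b) = 558.0·580/1150 = 281.4 N·m; T_B = 276.6 N·m.
τ in each portion: τ_AC = 2.27×10^7 Pa, τ_CB = 2.23×10^7 Pa; maximum is in AC.
τ_max = T_AC·r/J = 281.4·0.0199/2.46×10^-7 = 2.273×10^7 Pa.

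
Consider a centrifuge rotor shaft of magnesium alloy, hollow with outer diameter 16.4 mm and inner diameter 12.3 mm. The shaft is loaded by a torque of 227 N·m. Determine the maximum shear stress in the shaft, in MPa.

383 MPa

J = π(d_o⁴ − d_i⁴)/32 = π(0.0164⁴ − 0.0123⁴)/32 = 4.855×10^-9 m⁴.
τ_max = T·r/J = 227.0 × 0.00820 / 4.855×10^-9 = 3.834×10^8 Pa.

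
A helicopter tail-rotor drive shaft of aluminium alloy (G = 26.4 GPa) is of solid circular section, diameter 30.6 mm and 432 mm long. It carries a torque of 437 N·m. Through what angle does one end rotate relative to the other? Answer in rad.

J = πd⁴/32 = π(0.0306)⁴/32 = 8.608×10^-8 m⁴.
θ = T·L/(G·J) = 437.0 × 0.432 / (26.4×10⁹ × 8.608×10^-8) = 0.08308 rad.

0.0831 rad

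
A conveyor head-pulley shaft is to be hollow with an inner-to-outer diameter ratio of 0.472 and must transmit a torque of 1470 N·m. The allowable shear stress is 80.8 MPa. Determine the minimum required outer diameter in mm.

46.0 mm

For a hollow shaft with d_i/d_o = 0.472: τ_max = 16T/(π d_o³ (1−k⁴)), so d_o = [16T/(π τ_allow (1−k⁴))]^(1/3) = [16·1470/(π·8.08×10^7·0.9504)]^(1/3) = 0.04603 m.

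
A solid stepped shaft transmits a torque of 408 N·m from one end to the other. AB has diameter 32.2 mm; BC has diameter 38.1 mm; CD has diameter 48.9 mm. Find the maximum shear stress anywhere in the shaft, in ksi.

Under the same torque, τ_max = 16T/(πd³) is largest where d is smallest — segment AB (d = 32.2 mm).
τ_max = 16·408.0/(π·(0.0322)³) = 6.224×10^7 Pa.

9.03 ksi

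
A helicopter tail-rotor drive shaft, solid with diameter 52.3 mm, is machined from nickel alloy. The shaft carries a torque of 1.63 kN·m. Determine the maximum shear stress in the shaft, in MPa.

58.0 MPa

J = πd⁴/32 = π(0.0523)⁴/32 = 7.345×10^-7 m⁴.
τ_max = T·r/J = 1630 × 0.0261 / 7.345×10^-7 = 5.803×10^7 Pa.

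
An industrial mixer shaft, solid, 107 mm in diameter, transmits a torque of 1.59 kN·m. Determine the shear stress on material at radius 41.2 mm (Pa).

J = πd⁴/32 = π(0.107)⁴/32 = 1.287×10^-5 m⁴.
Shear stress varies linearly with radius: τ = T·r/J = 1590 × 0.0412 / 1.287×10^-5 = 5.090×10^6 Pa.

5.09e6 Pa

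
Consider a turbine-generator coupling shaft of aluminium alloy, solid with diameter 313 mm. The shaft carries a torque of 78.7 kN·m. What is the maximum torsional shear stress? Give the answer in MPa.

13.1 MPa

J = πd⁴/32 = π(0.313)⁴/32 = 9.423×10^-4 m⁴.
τ_max = T·r/J = 78700 × 0.157 / 9.423×10^-4 = 1.307×10^7 Pa.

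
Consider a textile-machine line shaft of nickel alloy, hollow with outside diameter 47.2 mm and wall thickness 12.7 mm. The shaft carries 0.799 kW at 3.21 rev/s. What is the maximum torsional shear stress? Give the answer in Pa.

2.01e6 Pa

ω = 2π·3.21 = 20.17 rad/s, so T = P/ω = 0.799×10³ / 20.17 = 39.62 N·m.
J = π(d_o⁴ − d_i⁴)/32 = π(0.0472⁴ − 0.0218⁴)/32 = 4.651×10^-7 m⁴.
τ_max = T·r/J = 39.62 × 0.0236 / 4.651×10^-7 = 2.010×10^6 Pa.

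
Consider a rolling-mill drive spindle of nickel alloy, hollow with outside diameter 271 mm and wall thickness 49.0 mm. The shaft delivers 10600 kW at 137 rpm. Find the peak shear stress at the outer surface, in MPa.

227 MPa

ω = 2π·137/60 = 14.35 rad/s, so T = P/ω = 10600×10³ / 14.35 = 738900 N·m.
J = π(d_o⁴ − d_i⁴)/32 = π(0.271⁴ − 0.173⁴)/32 = 4.416×10^-4 m⁴.
τ_max = T·r/J = 738900 × 0.136 / 4.416×10^-4 = 2.267×10^8 Pa.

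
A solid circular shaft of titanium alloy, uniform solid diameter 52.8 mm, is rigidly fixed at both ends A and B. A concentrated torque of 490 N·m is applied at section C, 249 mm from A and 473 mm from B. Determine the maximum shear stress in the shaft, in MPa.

With uniform GJ and both ends fixed, compatibility θ_AC = θ_CB gives T_A·a = T_B·b, together with T_A + T_B = T₀.
T_A = T₀·b/(a+b) = 490.0·473/722.0 = 321.0 N·m; T_B = 169.0 N·m.
τ in each portion: τ_AC = 1.11×10^7 Pa, τ_CB = 5.85×10^6 Pa; maximum is in AC.
τ_max = T_AC·r/J = 321.0·0.0264/7.63×10^-7 = 1.111×10^7 Pa.

11.1 MPa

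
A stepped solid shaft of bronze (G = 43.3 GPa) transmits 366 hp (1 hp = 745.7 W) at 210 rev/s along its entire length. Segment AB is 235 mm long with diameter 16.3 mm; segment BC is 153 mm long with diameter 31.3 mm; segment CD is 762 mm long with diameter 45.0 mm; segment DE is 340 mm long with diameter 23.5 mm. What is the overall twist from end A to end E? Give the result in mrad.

233 mrad

ω = 2π·210 = 1319 rad/s, so T = P/ω = 366×745.7 / 1319 = 206.8 N·m.
J_AB = π(0.0163)⁴/32 = 6.93×10^-9 m⁴; J_BC = π(0.0313)⁴/32 = 9.42×10^-8 m⁴; J_CD = π(0.0450)⁴/32 = 4.03×10^-7 m⁴; J_DE = π(0.0235)⁴/32 = 2.99×10^-8 m⁴.
θ = (T/G)·Σ L_i/J_i = (206.8/43.3×10⁹)·(0.235/6.93×10^-9 + 0.153/9.42×10^-8 + 0.762/4.03×10^-7 + 0.340/2.99×10^-8) = 0.2330 rad.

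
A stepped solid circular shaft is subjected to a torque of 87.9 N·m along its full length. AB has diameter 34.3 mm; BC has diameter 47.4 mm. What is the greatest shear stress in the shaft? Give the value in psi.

Under the same torque, τ_max = 16T/(πd³) is largest where d is smallest — segment AB (d = 34.3 mm).
τ_max = 16·87.90/(π·(0.0343)³) = 1.109×10^7 Pa.

1610 psi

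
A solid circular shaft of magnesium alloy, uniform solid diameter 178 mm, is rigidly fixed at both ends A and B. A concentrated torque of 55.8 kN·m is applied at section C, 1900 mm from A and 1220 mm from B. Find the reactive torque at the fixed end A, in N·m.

21800 N·m

With uniform GJ and both ends fixed, compatibility θ_AC = θ_CB gives T_A·a = T_B·b, together with T_A + T_B = T₀.
T_A = T₀·b/(a+b) = 55800·1220/3120 = 21820 N·m; T_B = 33980 N·m.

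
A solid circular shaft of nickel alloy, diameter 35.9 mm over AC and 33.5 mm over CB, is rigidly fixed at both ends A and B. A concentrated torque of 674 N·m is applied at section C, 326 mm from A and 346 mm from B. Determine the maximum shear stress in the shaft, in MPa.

Compatibility: T_A·a/J_AC = T_B·b/J_CB with T_A + T_B = T₀.
J_AC = 1.63×10^-7 m⁴, J_CB = 1.24×10^-7 m⁴, so T_A = T₀·(J_AC/a)/((J_AC/a)+(J_CB/b)) = 393.1 N·m, T_B = 280.9 N·m.
τ in each portion: τ_AC = 4.33×10^7 Pa, τ_CB = 3.80×10^7 Pa; maximum is in AC.
τ_max = T_AC·r/J = 393.1·0.0180/1.63×10^-7 = 4.327×10^7 Pa.

43.3 MPa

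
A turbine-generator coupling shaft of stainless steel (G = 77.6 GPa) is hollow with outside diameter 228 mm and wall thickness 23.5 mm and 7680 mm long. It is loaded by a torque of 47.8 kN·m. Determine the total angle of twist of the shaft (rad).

J = π(d_o⁴ − d_i⁴)/32 = π(0.228⁴ − 0.181⁴)/32 = 1.599×10^-4 m⁴.
θ = T·L/(G·J) = 47800 × 7.68 / (77.6×10⁹ × 1.599×10^-4) = 0.02958 rad.

0.0296 rad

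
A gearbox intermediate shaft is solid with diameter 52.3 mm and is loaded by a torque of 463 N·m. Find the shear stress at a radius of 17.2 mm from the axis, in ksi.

J = πd⁴/32 = π(0.0523)⁴/32 = 7.345×10^-7 m⁴.
Shear stress varies linearly with radius: τ = T·r/J = 463.0 × 0.0172 / 7.345×10^-7 = 1.084×10^7 Pa.

1.57 ksi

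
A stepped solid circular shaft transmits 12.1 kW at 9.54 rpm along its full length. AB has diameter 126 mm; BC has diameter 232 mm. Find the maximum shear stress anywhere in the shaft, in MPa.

ω = 2π·9.54/60 = 0.9990 rad/s, so T = P/ω = 12.1×10³ / 0.9990 = 12110 N·m.
Under the same torque, τ_max = 16T/(πd³) is largest where d is smallest — segment AB (d = 126 mm).
τ_max = 16·12110/(π·(0.126)³) = 3.084×10^7 Pa.

30.8 MPa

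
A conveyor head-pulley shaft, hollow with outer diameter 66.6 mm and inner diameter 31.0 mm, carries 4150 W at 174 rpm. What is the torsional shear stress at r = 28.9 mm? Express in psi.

ω = 2π·174/60 = 18.22 rad/s, so T = P/ω = 4150 / 18.22 = 227.8 N·m.
J = π(d_o⁴ − d_i⁴)/32 = π(0.0666⁴ − 0.0310⁴)/32 = 1.841×10^-6 m⁴.
Shear stress varies linearly with radius: τ = T·r/J = 227.8 × 0.0289 / 1.841×10^-6 = 3.576×10^6 Pa.

519 psi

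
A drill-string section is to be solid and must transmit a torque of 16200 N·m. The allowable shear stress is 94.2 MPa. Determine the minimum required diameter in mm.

95.7 mm

For a solid shaft τ_max = 16T/(πd³), so d = (16T/(π τ_allow))^(1/3) = (16·16200/(π·9.42×10^7))^(1/3) = 0.09568 m.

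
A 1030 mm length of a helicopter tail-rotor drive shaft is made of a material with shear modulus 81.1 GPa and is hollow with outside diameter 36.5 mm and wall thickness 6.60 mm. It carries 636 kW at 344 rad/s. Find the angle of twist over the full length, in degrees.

9.26°

ω = 344 rad/s, so T = P/ω = 636×10³ / 344.0 = 1849 N·m.
J = π(d_o⁴ − d_i⁴)/32 = π(0.0365⁴ − 0.0233⁴)/32 = 1.453×10^-7 m⁴.
θ = T·L/(G·J) = 1849 × 1.03 / (81.1×10⁹ × 1.453×10^-7) = 0.1616 rad.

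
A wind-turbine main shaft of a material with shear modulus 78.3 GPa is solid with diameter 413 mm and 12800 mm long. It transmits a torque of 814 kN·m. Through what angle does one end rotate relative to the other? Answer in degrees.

J = πd⁴/32 = π(0.413)⁴/32 = 2.856×10^-3 m⁴.
θ = T·L/(G·J) = 814000 × 12.8 / (78.3×10⁹ × 2.856×10^-3) = 0.04659 rad.

2.67°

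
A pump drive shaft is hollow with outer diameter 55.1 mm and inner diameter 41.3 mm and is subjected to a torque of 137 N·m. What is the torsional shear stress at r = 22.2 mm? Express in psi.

712 psi

J = π(d_o⁴ − d_i⁴)/32 = π(0.0551⁴ − 0.0413⁴)/32 = 6.193×10^-7 m⁴.
Shear stress varies linearly with radius: τ = T·r/J = 137.0 × 0.0222 / 6.193×10^-7 = 4.911×10^6 Pa.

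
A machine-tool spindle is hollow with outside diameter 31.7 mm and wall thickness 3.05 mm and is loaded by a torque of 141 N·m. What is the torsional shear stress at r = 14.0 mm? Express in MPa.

34.6 MPa

J = π(d_o⁴ − d_i⁴)/32 = π(0.0317⁴ − 0.0256⁴)/32 = 5.697×10^-8 m⁴.
Shear stress varies linearly with radius: τ = T·r/J = 141.0 × 0.0140 / 5.697×10^-8 = 3.465×10^7 Pa.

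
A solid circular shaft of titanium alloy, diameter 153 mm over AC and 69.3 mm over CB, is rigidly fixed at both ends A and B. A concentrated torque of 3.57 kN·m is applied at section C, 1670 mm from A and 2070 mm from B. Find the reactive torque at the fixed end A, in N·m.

Compatibility: T_A·a/J_AC = T_B·b/J_CB with T_A + T_B = T₀.
J_AC = 5.38×10^-5 m⁴, J_CB = 2.26×10^-6 m⁴, so T_A = T₀·(J_AC/a)/((J_AC/a)+(J_CB/b)) = 3453 N·m, T_B = 117.2 N·m.

3450 N·m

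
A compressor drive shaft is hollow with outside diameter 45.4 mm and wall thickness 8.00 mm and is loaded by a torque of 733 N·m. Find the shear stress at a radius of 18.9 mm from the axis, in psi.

5850 psi

J = π(d_o⁴ − d_i⁴)/32 = π(0.0454⁴ − 0.0294⁴)/32 = 3.437×10^-7 m⁴.
Shear stress varies linearly with radius: τ = T·r/J = 733.0 × 0.0189 / 3.437×10^-7 = 4.030×10^7 Pa.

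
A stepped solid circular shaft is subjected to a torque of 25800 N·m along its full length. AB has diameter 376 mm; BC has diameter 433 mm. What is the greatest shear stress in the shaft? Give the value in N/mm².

2.47 N/mm²

Under the same torque, τ_max = 16T/(πd³) is largest where d is smallest — segment AB (d = 376 mm).
τ_max = 16·25800/(π·(0.376)³) = 2.472×10^6 Pa.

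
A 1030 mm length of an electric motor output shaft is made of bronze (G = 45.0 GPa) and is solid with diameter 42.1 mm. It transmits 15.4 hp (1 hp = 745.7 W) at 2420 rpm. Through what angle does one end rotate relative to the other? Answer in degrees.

ω = 2π·2420/60 = 253.4 rad/s, so T = P/ω = 15.4×745.7 / 253.4 = 45.31 N·m.
J = πd⁴/32 = π(0.0421)⁴/32 = 3.084×10^-7 m⁴.
θ = T·L/(G·J) = 45.31 × 1.03 / (45.0×10⁹ × 3.084×10^-7) = 3.363×10^-3 rad.

0.193°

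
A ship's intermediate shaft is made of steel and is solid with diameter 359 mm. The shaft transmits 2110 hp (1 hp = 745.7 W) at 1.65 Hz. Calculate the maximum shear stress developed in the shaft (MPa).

ω = 2π·1.65 = 10.37 rad/s, so T = P/ω = 2110×745.7 / 10.37 = 151800 N·m.
J = πd⁴/32 = π(0.359)⁴/32 = 1.631×10^-3 m⁴.
τ_max = T·r/J = 151800 × 0.179 / 1.631×10^-3 = 1.671×10^7 Pa.

16.7 MPa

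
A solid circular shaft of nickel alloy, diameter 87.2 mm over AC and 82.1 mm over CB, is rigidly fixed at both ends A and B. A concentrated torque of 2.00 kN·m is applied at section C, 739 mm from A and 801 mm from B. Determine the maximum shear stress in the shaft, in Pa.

8.91e6 Pa

Compatibility: T_A·a/J_AC = T_B·b/J_CB with T_A + T_B = T₀.
J_AC = 5.68×10^-6 m⁴, J_CB = 4.46×10^-6 m⁴, so T_A = T₀·(J_AC/a)/((J_AC/a)+(J_CB/b)) = 1159 N·m, T_B = 840.6 N·m.
τ in each portion: τ_AC = 8.91×10^6 Pa, τ_CB = 7.74×10^6 Pa; maximum is in AC.
τ_max = T_AC·r/J = 1159·0.0436/5.68×10^-6 = 8.906×10^6 Pa.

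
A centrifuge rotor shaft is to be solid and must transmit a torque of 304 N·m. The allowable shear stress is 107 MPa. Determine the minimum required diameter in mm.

24.4 mm

For a solid shaft τ_max = 16T/(πd³), so d = (16T/(π τ_allow))^(1/3) = (16·304.0/(π·1.07×10^8))^(1/3) = 0.02437 m.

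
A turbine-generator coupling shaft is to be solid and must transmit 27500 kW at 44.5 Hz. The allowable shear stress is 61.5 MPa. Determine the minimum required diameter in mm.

ω = 2π·44.5 = 279.6 rad/s, so T = P/ω = 27500×10³ / 279.6 = 98350 N·m.
For a solid shaft τ_max = 16T/(πd³), so d = (16T/(π τ_allow))^(1/3) = (16·98350/(π·6.15×10^7))^(1/3) = 0.2012 m.

201 mm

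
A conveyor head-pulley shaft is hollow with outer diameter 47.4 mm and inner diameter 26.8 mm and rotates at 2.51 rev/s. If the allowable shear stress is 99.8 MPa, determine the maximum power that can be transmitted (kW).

29.5 kW

J = π(d_o⁴ − d_i⁴)/32 = π(0.0474⁴ − 0.0268⁴)/32 = 4.449×10^-7 m⁴.
T_max = τ_allow·J/r = 9.98×10^7 × 4.449×10^-7 / 0.0237 = 1874 N·m.
ω = 2π·2.51 = 15.77 rad/s, so P_max = T_max·ω = 2.955×10^4 W.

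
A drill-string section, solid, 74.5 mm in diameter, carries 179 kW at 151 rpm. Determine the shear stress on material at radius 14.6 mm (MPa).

54.6 MPa

ω = 2π·151/60 = 15.81 rad/s, so T = P/ω = 179×10³ / 15.81 = 11320 N·m.
J = πd⁴/32 = π(0.0745)⁴/32 = 3.024×10^-6 m⁴.
Shear stress varies linearly with radius: τ = T·r/J = 11320 × 0.0146 / 3.024×10^-6 = 5.465×10^7 Pa.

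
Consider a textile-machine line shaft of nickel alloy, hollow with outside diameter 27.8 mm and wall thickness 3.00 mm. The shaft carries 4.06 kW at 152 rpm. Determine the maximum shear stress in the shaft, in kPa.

ω = 2π·152/60 = 15.92 rad/s, so T = P/ω = 4.06×10³ / 15.92 = 255.1 N·m.
J = π(d_o⁴ − d_i⁴)/32 = π(0.0278⁴ − 0.0218⁴)/32 = 3.646×10^-8 m⁴.
τ_max = T·r/J = 255.1 × 0.0139 / 3.646×10^-8 = 9.723×10^7 Pa.

97200 kPa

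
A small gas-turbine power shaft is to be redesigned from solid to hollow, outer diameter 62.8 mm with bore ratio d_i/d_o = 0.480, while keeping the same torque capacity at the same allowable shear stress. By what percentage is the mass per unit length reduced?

Equal τ_max and T ⇒ the solid shaft needs d_s³ = d_o³(1−k⁴), so d_s = 62.8·(1−0.480⁴)^(1/3) = 61.67 mm.
Area ratio A_h/A_s = d_o²(1−k²)/d_s² = (1−k²)/(1−k⁴)^(2/3) = 0.7981.
Mass saving = 1 − 0.7981 = 20.2 %.

20.2 %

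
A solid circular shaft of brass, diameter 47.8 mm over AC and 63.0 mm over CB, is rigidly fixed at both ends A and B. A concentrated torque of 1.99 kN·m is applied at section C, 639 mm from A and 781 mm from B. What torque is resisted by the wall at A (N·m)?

Compatibility: T_A·a/J_AC = T_B·b/J_CB with T_A + T_B = T₀.
J_AC = 5.13×10^-7 m⁴, J_CB = 1.55×10^-6 m⁴, so T_A = T₀·(J_AC/a)/((J_AC/a)+(J_CB/b)) = 573.7 N·m, T_B = 1416 N·m.

574 N·m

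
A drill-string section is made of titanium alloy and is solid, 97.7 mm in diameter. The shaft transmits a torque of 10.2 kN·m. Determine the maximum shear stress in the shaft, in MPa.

55.7 MPa

J = πd⁴/32 = π(0.0977)⁴/32 = 8.945×10^-6 m⁴.
τ_max = T·r/J = 10200 × 0.0489 / 8.945×10^-6 = 5.570×10^7 Pa.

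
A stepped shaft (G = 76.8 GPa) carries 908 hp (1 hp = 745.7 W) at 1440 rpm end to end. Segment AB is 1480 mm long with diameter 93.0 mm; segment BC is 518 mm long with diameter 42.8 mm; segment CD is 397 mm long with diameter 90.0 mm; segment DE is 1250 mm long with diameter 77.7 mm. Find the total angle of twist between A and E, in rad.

ω = 2π·1440/60 = 150.8 rad/s, so T = P/ω = 908×745.7 / 150.8 = 4490 N·m.
J_AB = π(0.0930)⁴/32 = 7.34×10^-6 m⁴; J_BC = π(0.0428)⁴/32 = 3.29×10^-7 m⁴; J_CD = π(0.0900)⁴/32 = 6.44×10^-6 m⁴; J_DE = π(0.0777)⁴/32 = 3.58×10^-6 m⁴.
θ = (T/G)·Σ L_i/J_i = (4490/76.8×10⁹)·(1.48/7.34×10^-6 + 0.518/3.29×10^-7 + 0.397/6.44×10^-6 + 1.25/3.58×10^-6) = 0.1277 rad.

0.128 rad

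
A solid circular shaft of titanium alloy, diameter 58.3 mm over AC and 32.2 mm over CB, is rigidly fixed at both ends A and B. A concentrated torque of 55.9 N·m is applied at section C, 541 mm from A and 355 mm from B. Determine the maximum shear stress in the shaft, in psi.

182 psi

Compatibility: T_A·a/J_AC = T_B·b/J_CB with T_A + T_B = T₀.
J_AC = 1.13×10^-6 m⁴, J_CB = 1.06×10^-7 m⁴, so T_A = T₀·(J_AC/a)/((J_AC/a)+(J_CB/b)) = 48.96 N·m, T_B = 6.943 N·m.
τ in each portion: τ_AC = 1.26×10^6 Pa, τ_CB = 1.06×10^6 Pa; maximum is in AC.
τ_max = T_AC·r/J = 48.96·0.0291/1.13×10^-6 = 1.258×10^6 Pa.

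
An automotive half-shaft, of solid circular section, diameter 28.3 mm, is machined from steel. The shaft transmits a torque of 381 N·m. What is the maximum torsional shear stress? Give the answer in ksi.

12.4 ksi

J = πd⁴/32 = π(0.0283)⁴/32 = 6.297×10^-8 m⁴.
τ_max = T·r/J = 381.0 × 0.0142 / 6.297×10^-8 = 8.561×10^7 Pa.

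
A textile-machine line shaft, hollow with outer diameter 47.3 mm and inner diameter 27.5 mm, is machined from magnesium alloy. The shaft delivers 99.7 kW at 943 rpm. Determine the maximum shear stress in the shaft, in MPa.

ω = 2π·943/60 = 98.75 rad/s, so T = P/ω = 99.7×10³ / 98.75 = 1010 N·m.
J = π(d_o⁴ − d_i⁴)/32 = π(0.0473⁴ − 0.0275⁴)/32 = 4.353×10^-7 m⁴.
τ_max = T·r/J = 1010 × 0.0236 / 4.353×10^-7 = 5.486×10^7 Pa.

54.9 MPa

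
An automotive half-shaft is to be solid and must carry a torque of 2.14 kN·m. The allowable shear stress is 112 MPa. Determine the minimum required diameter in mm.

For a solid shaft τ_max = 16T/(πd³), so d = (16T/(π τ_allow))^(1/3) = (16·2140/(π·1.12×10^8))^(1/3) = 0.04600 m.

46.0 mm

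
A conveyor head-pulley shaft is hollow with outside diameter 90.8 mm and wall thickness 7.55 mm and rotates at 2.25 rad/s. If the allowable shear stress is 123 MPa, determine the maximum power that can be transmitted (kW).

21.0 kW

J = π(d_o⁴ − d_i⁴)/32 = π(0.0908⁴ − 0.0757⁴)/32 = 3.449×10^-6 m⁴.
T_max = τ_allow·J/r = 1.23×10^8 × 3.449×10^-6 / 0.0454 = 9345 N·m.
ω = 2.25 rad/s, so P_max = T_max·ω = 2.103×10^4 W.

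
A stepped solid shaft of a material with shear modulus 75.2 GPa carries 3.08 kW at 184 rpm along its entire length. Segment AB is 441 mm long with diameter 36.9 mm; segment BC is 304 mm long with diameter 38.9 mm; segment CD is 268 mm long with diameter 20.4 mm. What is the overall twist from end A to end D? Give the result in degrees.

2.38°

ω = 2π·184/60 = 19.27 rad/s, so T = P/ω = 3.08×10³ / 19.27 = 159.8 N·m.
J_AB = π(0.0369)⁴/32 = 1.82×10^-7 m⁴; J_BC = π(0.0389)⁴/32 = 2.25×10^-7 m⁴; J_CD = π(0.0204)⁴/32 = 1.70×10^-8 m⁴.
θ = (T/G)·Σ L_i/J_i = (159.8/75.2×10⁹)·(0.441/1.82×10^-7 + 0.304/2.25×10^-7 + 0.268/1.70×10^-8) = 0.04153 rad.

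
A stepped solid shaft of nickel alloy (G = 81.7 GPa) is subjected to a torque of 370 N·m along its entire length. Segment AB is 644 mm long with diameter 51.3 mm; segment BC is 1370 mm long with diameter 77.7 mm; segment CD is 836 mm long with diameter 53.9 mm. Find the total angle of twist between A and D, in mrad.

J_AB = π(0.0513)⁴/32 = 6.80×10^-7 m⁴; J_BC = π(0.0777)⁴/32 = 3.58×10^-6 m⁴; J_CD = π(0.0539)⁴/32 = 8.29×10^-7 m⁴.
θ = (T/G)·Σ L_i/J_i = (370.0/81.7×10⁹)·(0.644/6.80×10^-7 + 1.37/3.58×10^-6 + 0.836/8.29×10^-7) = 0.01059 rad.

10.6 mrad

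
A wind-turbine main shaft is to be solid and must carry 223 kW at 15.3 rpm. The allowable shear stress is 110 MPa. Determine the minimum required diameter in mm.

186 mm

ω = 2π·15.3/60 = 1.602 rad/s, so T = P/ω = 223×10³ / 1.602 = 139200 N·m.
For a solid shaft τ_max = 16T/(πd³), so d = (16T/(π τ_allow))^(1/3) = (16·139200/(π·1.10×10^8))^(1/3) = 0.1861 m.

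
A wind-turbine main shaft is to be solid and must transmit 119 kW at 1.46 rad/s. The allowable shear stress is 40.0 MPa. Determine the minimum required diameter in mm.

218 mm

ω = 1.46 rad/s, so T = P/ω = 119×10³ / 1.460 = 81510 N·m.
For a solid shaft τ_max = 16T/(πd³), so d = (16T/(π τ_allow))^(1/3) = (16·81510/(π·4.00×10^7))^(1/3) = 0.2181 m.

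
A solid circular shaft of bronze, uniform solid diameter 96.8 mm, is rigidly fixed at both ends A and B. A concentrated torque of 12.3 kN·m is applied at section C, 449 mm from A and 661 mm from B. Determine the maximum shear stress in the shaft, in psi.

With uniform GJ and both ends fixed, compatibility θ_AC = θ_CB gives T_A·a = T_B·b, together with T_A + T_B = T₀.
T_A = T₀·b/(a+b) = 12300·661/1110 = 7325 N·m; T_B = 4975 N·m.
τ in each portion: τ_AC = 4.11×10^7 Pa, τ_CB = 2.79×10^7 Pa; maximum is in AC.
τ_max = T_AC·r/J = 7325·0.0484/8.62×10^-6 = 4.113×10^7 Pa.

5960 psi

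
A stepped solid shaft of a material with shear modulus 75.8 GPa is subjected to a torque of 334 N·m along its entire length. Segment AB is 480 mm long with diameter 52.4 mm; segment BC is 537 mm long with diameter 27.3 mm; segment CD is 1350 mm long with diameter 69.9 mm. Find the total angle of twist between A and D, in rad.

0.0488 rad

J_AB = π(0.0524)⁴/32 = 7.40×10^-7 m⁴; J_BC = π(0.0273)⁴/32 = 5.45×10^-8 m⁴; J_CD = π(0.0699)⁴/32 = 2.34×10^-6 m⁴.
θ = (T/G)·Σ L_i/J_i = (334.0/75.8×10⁹)·(0.480/7.40×10^-7 + 0.537/5.45×10^-8 + 1.35/2.34×10^-6) = 0.04879 rad.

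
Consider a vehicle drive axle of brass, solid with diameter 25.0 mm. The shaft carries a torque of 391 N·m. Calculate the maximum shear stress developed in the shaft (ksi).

18.5 ksi

J = πd⁴/32 = π(0.0250)⁴/32 = 3.835×10^-8 m⁴.
τ_max = T·r/J = 391.0 × 0.0125 / 3.835×10^-8 = 1.274×10^8 Pa.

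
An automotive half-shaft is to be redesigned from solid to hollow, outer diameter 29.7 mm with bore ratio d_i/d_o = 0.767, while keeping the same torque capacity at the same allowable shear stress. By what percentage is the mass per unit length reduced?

45.4 %

Equal τ_max and T ⇒ the solid shaft needs d_s³ = d_o³(1−k⁴), so d_s = 29.7·(1−0.767⁴)^(1/3) = 25.78 mm.
Area ratio A_h/A_s = d_o²(1−k²)/d_s² = (1−k²)/(1−k⁴)^(2/3) = 0.5465.
Mass saving = 1 − 0.5465 = 45.4 %.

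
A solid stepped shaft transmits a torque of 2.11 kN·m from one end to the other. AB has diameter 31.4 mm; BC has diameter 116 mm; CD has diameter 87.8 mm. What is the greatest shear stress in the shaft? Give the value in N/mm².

347 N/mm²

Under the same torque, τ_max = 16T/(πd³) is largest where d is smallest — segment AB (d = 31.4 mm).
τ_max = 16·2110/(π·(0.0314)³) = 3.471×10^8 Pa.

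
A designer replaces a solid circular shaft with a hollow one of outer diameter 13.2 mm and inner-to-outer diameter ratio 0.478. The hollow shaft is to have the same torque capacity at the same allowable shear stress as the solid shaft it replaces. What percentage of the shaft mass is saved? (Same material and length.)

20.0 %

Equal τ_max and T ⇒ the solid shaft needs d_s³ = d_o³(1−k⁴), so d_s = 13.2·(1−0.478⁴)^(1/3) = 12.97 mm.
Area ratio A_h/A_s = d_o²(1−k²)/d_s² = (1−k²)/(1−k⁴)^(2/3) = 0.7996.
Mass saving = 1 − 0.7996 = 20.0 %.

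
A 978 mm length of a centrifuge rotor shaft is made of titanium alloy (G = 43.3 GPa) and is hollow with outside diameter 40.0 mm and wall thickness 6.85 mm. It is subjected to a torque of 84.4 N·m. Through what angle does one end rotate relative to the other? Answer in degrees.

J = π(d_o⁴ − d_i⁴)/32 = π(0.0400⁴ − 0.0263⁴)/32 = 2.044×10^-7 m⁴.
θ = T·L/(G·J) = 84.40 × 0.978 / (43.3×10⁹ × 2.044×10^-7) = 9.328×10^-3 rad.

0.534°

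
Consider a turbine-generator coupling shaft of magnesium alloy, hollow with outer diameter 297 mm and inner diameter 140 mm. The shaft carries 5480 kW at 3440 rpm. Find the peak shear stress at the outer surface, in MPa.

ω = 2π·3440/60 = 360.2 rad/s, so T = P/ω = 5480×10³ / 360.2 = 15210 N·m.
J = π(d_o⁴ − d_i⁴)/32 = π(0.297⁴ − 0.140⁴)/32 = 7.262×10^-4 m⁴.
τ_max = T·r/J = 15210 × 0.148 / 7.262×10^-4 = 3.111×10^6 Pa.

3.11 MPa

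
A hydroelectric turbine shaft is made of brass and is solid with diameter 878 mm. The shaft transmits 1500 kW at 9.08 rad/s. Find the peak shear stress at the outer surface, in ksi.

0.180 ksi

ω = 9.08 rad/s, so T = P/ω = 1500×10³ / 9.080 = 165200 N·m.
J = πd⁴/32 = π(0.878)⁴/32 = 0.05834 m⁴.
τ_max = T·r/J = 165200 × 0.439 / 0.05834 = 1.243×10^6 Pa.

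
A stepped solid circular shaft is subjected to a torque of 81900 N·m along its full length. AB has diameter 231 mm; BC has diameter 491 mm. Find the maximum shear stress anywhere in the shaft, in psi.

Under the same torque, τ_max = 16T/(πd³) is largest where d is smallest — segment AB (d = 231 mm).
τ_max = 16·81900/(π·(0.231)³) = 3.384×10^7 Pa.

4910 psi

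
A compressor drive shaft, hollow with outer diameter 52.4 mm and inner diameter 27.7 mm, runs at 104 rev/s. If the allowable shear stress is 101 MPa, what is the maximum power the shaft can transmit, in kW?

1720 kW

J = π(d_o⁴ − d_i⁴)/32 = π(0.0524⁴ − 0.0277⁴)/32 = 6.824×10^-7 m⁴.
T_max = τ_allow·J/r = 1.01×10^8 × 6.824×10^-7 / 0.0262 = 2630 N·m.
ω = 2π·104 = 653.5 rad/s, so P_max = T_max·ω = 1.719×10^6 W.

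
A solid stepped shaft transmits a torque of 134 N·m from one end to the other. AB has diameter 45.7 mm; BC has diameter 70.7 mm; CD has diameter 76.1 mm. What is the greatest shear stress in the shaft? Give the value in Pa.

7.15e6 Pa

Under the same torque, τ_max = 16T/(πd³) is largest where d is smallest — segment AB (d = 45.7 mm).
τ_max = 16·134.0/(π·(0.0457)³) = 7.150×10^6 Pa.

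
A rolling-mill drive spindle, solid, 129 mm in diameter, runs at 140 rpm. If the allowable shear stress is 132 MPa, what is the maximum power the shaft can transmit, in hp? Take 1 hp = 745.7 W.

1090 hp

J = πd⁴/32 = π(0.129)⁴/32 = 2.719×10^-5 m⁴.
T_max = τ_allow·J/r = 1.32×10^8 × 2.719×10^-5 / 0.0645 = 55640 N·m.
ω = 2π·140/60 = 14.66 rad/s, so P_max = T_max·ω = 8.157×10^5 W.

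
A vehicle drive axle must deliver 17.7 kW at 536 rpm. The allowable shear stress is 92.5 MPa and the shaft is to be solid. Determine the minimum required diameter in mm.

25.9 mm

ω = 2π·536/60 = 56.13 rad/s, so T = P/ω = 17.7×10³ / 56.13 = 315.3 N·m.
For a solid shaft τ_max = 16T/(πd³), so d = (16T/(π τ_allow))^(1/3) = (16·315.3/(π·9.25×10^7))^(1/3) = 0.02589 m.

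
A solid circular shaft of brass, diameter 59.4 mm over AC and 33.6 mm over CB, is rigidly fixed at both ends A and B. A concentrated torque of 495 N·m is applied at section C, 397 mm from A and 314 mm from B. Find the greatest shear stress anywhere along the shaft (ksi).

Compatibility: T_A·a/J_AC = T_B·b/J_CB with T_A + T_B = T₀.
J_AC = 1.22×10^-6 m⁴, J_CB = 1.25×10^-7 m⁴, so T_A = T₀·(J_AC/a)/((J_AC/a)+(J_CB/b)) = 438.3 N·m, T_B = 56.73 N·m.
τ in each portion: τ_AC = 1.07×10^7 Pa, τ_CB = 7.62×10^6 Pa; maximum is in AC.
τ_max = T_AC·r/J = 438.3·0.0297/1.22×10^-6 = 1.065×10^7 Pa.

1.54 ksi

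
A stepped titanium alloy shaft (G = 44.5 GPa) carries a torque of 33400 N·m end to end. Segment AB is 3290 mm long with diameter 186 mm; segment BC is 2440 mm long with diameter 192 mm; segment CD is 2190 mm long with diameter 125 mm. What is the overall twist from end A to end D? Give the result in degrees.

J_AB = π(0.186)⁴/32 = 1.18×10^-4 m⁴; J_BC = π(0.192)⁴/32 = 1.33×10^-4 m⁴; J_CD = π(0.125)⁴/32 = 2.40×10^-5 m⁴.
θ = (T/G)·Σ L_i/J_i = (33400/44.5×10⁹)·(3.29/1.18×10^-4 + 2.44/1.33×10^-4 + 2.19/2.40×10^-5) = 0.1033 rad.

5.92°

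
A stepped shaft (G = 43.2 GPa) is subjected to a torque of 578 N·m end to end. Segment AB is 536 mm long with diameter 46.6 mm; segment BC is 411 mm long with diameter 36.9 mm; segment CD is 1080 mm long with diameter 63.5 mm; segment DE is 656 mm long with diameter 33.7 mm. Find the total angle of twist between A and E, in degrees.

J_AB = π(0.0466)⁴/32 = 4.63×10^-7 m⁴; J_BC = π(0.0369)⁴/32 = 1.82×10^-7 m⁴; J_CD = π(0.0635)⁴/32 = 1.60×10^-6 m⁴; J_DE = π(0.0337)⁴/32 = 1.27×10^-7 m⁴.
θ = (T/G)·Σ L_i/J_i = (578.0/43.2×10⁹)·(0.536/4.63×10^-7 + 0.411/1.82×10^-7 + 1.08/1.60×10^-6 + 0.656/1.27×10^-7) = 0.1241 rad.

7.11°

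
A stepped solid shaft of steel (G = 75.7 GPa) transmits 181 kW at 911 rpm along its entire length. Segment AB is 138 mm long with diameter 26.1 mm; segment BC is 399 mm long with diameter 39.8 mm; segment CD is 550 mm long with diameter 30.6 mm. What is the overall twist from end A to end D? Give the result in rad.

ω = 2π·911/60 = 95.40 rad/s, so T = P/ω = 181×10³ / 95.40 = 1897 N·m.
J_AB = π(0.0261)⁴/32 = 4.56×10^-8 m⁴; J_BC = π(0.0398)⁴/32 = 2.46×10^-7 m⁴; J_CD = π(0.0306)⁴/32 = 8.61×10^-8 m⁴.
θ = (T/G)·Σ L_i/J_i = (1897/75.7×10⁹)·(0.138/4.56×10^-8 + 0.399/2.46×10^-7 + 0.550/8.61×10^-8) = 0.2767 rad.

0.277 rad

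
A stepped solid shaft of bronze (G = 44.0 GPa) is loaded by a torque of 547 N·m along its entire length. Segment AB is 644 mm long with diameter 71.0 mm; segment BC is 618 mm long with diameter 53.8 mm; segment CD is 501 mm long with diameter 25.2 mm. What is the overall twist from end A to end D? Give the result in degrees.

9.73°

J_AB = π(0.0710)⁴/32 = 2.49×10^-6 m⁴; J_BC = π(0.0538)⁴/32 = 8.22×10^-7 m⁴; J_CD = π(0.0252)⁴/32 = 3.96×10^-8 m⁴.
θ = (T/G)·Σ L_i/J_i = (547.0/44.0×10⁹)·(0.644/2.49×10^-6 + 0.618/8.22×10^-7 + 0.501/3.96×10^-8) = 0.1699 rad.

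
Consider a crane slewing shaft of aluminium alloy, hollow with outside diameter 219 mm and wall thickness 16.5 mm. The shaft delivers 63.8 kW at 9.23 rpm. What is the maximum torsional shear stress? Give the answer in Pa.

ω = 2π·9.23/60 = 0.9666 rad/s, so T = P/ω = 63.8×10³ / 0.9666 = 66010 N·m.
J = π(d_o⁴ − d_i⁴)/32 = π(0.219⁴ − 0.186⁴)/32 = 1.083×10^-4 m⁴.
τ_max = T·r/J = 66010 × 0.110 / 1.083×10^-4 = 6.672×10^7 Pa.

6.67e7 Pa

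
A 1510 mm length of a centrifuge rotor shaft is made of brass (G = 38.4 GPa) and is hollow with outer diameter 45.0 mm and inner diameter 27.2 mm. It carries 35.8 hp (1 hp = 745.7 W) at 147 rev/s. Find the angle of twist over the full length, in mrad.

3.26 mrad

ω = 2π·147 = 923.6 rad/s, so T = P/ω = 35.8×745.7 / 923.6 = 28.90 N·m.
J = π(d_o⁴ − d_i⁴)/32 = π(0.0450⁴ − 0.0272⁴)/32 = 3.488×10^-7 m⁴.
θ = T·L/(G·J) = 28.90 × 1.51 / (38.4×10⁹ × 3.488×10^-7) = 3.258×10^-3 rad.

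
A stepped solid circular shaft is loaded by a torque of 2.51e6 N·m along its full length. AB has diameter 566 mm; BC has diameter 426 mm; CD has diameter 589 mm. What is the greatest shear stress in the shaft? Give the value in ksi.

Under the same torque, τ_max = 16T/(πd³) is largest where d is smallest — segment BC (d = 426 mm).
τ_max = 16·2.510e6/(π·(0.426)³) = 1.654×10^8 Pa.

24.0 ksi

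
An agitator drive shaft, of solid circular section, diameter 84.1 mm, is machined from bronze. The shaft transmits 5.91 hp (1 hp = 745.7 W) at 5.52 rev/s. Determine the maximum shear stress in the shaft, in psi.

158 psi

ω = 2π·5.52 = 34.68 rad/s, so T = P/ω = 5.91×745.7 / 34.68 = 127.1 N·m.
J = πd⁴/32 = π(0.0841)⁴/32 = 4.911×10^-6 m⁴.
τ_max = T·r/J = 127.1 × 0.0420 / 4.911×10^-6 = 1.088×10^6 Pa.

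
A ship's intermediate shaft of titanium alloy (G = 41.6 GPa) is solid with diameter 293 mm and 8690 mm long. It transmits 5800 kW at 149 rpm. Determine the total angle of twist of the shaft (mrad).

107 mrad

ω = 2π·149/60 = 15.60 rad/s, so T = P/ω = 5800×10³ / 15.60 = 371700 N·m.
J = πd⁴/32 = π(0.293)⁴/32 = 7.236×10^-4 m⁴.
θ = T·L/(G·J) = 371700 × 8.69 / (41.6×10⁹ × 7.236×10^-4) = 0.1073 rad.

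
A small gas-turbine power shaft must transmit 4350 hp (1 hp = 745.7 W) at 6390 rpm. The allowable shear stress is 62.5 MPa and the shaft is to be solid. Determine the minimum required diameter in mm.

73.4 mm

ω = 2π·6390/60 = 669.2 rad/s, so T = P/ω = 4350×745.7 / 669.2 = 4848 N·m.
For a solid shaft τ_max = 16T/(πd³), so d = (16T/(π τ_allow))^(1/3) = (16·4848/(π·6.25×10^7))^(1/3) = 0.07337 m.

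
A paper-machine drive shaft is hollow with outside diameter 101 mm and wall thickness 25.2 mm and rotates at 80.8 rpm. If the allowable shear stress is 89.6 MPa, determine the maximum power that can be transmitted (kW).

144 kW

J = π(d_o⁴ − d_i⁴)/32 = π(0.101⁴ − 0.0506⁴)/32 = 9.573×10^-6 m⁴.
T_max = τ_allow·J/r = 8.96×10^7 × 9.573×10^-6 / 0.0505 = 16980 N·m.
ω = 2π·80.8/60 = 8.461 rad/s, so P_max = T_max·ω = 1.437×10^5 W.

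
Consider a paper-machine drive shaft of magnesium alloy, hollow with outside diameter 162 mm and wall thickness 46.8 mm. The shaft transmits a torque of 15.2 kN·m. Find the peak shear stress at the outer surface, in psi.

2730 psi

J = π(d_o⁴ − d_i⁴)/32 = π(0.162⁴ − 0.0684⁴)/32 = 6.547×10^-5 m⁴.
τ_max = T·r/J = 15200 × 0.0810 / 6.547×10^-5 = 1.881×10^7 Pa.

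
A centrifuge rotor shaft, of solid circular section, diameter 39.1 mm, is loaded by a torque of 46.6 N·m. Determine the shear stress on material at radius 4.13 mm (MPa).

J = πd⁴/32 = π(0.0391)⁴/32 = 2.295×10^-7 m⁴.
Shear stress varies linearly with radius: τ = T·r/J = 46.60 × 0.00413 / 2.295×10^-7 = 8.387×10^5 Pa.

0.839 MPa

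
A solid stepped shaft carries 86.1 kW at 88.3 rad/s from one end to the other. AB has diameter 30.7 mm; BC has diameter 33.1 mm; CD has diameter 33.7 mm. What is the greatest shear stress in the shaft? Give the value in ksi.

ω = 88.3 rad/s, so T = P/ω = 86.1×10³ / 88.30 = 975.1 N·m.
Under the same torque, τ_max = 16T/(πd³) is largest where d is smallest — segment AB (d = 30.7 mm).
τ_max = 16·975.1/(π·(0.0307)³) = 1.716×10^8 Pa.

24.9 ksi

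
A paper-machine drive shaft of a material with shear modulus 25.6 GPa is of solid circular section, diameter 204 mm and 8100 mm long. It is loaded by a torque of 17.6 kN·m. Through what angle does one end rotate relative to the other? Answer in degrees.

1.88°

J = πd⁴/32 = π(0.204)⁴/32 = 1.700×10^-4 m⁴.
θ = T·L/(G·J) = 17600 × 8.10 / (25.6×10⁹ × 1.700×10^-4) = 0.03275 rad.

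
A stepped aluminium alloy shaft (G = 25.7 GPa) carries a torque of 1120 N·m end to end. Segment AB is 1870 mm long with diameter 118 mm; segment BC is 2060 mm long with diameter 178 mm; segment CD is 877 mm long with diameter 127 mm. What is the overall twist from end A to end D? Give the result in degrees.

J_AB = π(0.118)⁴/32 = 1.90×10^-5 m⁴; J_BC = π(0.178)⁴/32 = 9.86×10^-5 m⁴; J_CD = π(0.127)⁴/32 = 2.55×10^-5 m⁴.
θ = (T/G)·Σ L_i/J_i = (1120/25.7×10⁹)·(1.87/1.90×10^-5 + 2.06/9.86×10^-5 + 0.877/2.55×10^-5) = 6.689×10^-3 rad.

0.383°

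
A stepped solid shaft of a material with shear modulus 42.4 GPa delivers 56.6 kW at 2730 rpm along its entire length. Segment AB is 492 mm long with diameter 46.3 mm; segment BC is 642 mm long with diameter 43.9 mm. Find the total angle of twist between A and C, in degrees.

0.763°

ω = 2π·2730/60 = 285.9 rad/s, so T = P/ω = 56.6×10³ / 285.9 = 198.0 N·m.
J_AB = π(0.0463)⁴/32 = 4.51×10^-7 m⁴; J_BC = π(0.0439)⁴/32 = 3.65×10^-7 m⁴.
θ = (T/G)·Σ L_i/J_i = (198.0/42.4×10⁹)·(0.492/4.51×10^-7 + 0.642/3.65×10^-7) = 0.01331 rad.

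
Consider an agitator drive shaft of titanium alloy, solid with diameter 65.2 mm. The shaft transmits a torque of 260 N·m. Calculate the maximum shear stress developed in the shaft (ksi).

0.693 ksi

J = πd⁴/32 = π(0.0652)⁴/32 = 1.774×10^-6 m⁴.
τ_max = T·r/J = 260.0 × 0.0326 / 1.774×10^-6 = 4.777×10^6 Pa.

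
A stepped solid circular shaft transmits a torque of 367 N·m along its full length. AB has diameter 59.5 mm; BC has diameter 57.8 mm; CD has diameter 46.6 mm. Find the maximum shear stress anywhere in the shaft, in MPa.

Under the same torque, τ_max = 16T/(πd³) is largest where d is smallest — segment CD (d = 46.6 mm).
τ_max = 16·367.0/(π·(0.0466)³) = 1.847×10^7 Pa.

18.5 MPa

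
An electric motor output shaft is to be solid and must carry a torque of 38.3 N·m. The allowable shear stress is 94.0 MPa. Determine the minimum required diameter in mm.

For a solid shaft τ_max = 16T/(πd³), so d = (16T/(π τ_allow))^(1/3) = (16·38.30/(π·9.40×10^7))^(1/3) = 0.01275 m.

12.8 mm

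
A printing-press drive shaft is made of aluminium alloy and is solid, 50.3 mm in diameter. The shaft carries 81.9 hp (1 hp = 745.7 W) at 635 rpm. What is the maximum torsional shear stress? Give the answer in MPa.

36.8 MPa

ω = 2π·635/60 = 66.50 rad/s, so T = P/ω = 81.9×745.7 / 66.50 = 918.4 N·m.
J = πd⁴/32 = π(0.0503)⁴/32 = 6.285×10^-7 m⁴.
τ_max = T·r/J = 918.4 × 0.0251 / 6.285×10^-7 = 3.675×10^7 Pa.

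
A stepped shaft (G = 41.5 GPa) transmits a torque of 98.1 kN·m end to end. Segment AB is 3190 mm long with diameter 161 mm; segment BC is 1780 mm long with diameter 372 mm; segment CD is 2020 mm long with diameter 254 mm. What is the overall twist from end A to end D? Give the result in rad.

0.128 rad

J_AB = π(0.161)⁴/32 = 6.60×10^-5 m⁴; J_BC = π(0.372)⁴/32 = 1.88×10^-3 m⁴; J_CD = π(0.254)⁴/32 = 4.09×10^-4 m⁴.
θ = (T/G)·Σ L_i/J_i = (98100/41.5×10⁹)·(3.19/6.60×10^-5 + 1.78/1.88×10^-3 + 2.02/4.09×10^-4) = 0.1282 rad.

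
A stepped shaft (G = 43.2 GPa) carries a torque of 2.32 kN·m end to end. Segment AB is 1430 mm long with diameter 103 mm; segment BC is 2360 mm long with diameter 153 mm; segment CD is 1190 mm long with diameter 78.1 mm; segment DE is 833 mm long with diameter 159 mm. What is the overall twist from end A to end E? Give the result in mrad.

J_AB = π(0.103)⁴/32 = 1.10×10^-5 m⁴; J_BC = π(0.153)⁴/32 = 5.38×10^-5 m⁴; J_CD = π(0.0781)⁴/32 = 3.65×10^-6 m⁴; J_DE = π(0.159)⁴/32 = 6.27×10^-5 m⁴.
θ = (T/G)·Σ L_i/J_i = (2320/43.2×10⁹)·(1.43/1.10×10^-5 + 2.36/5.38×10^-5 + 1.19/3.65×10^-6 + 0.833/6.27×10^-5) = 0.02752 rad.

27.5 mrad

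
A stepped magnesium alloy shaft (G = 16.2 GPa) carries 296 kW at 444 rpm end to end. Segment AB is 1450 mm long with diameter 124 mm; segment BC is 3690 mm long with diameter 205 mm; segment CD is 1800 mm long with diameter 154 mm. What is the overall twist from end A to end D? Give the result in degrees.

ω = 2π·444/60 = 46.50 rad/s, so T = P/ω = 296×10³ / 46.50 = 6366 N·m.
J_AB = π(0.124)⁴/32 = 2.32×10^-5 m⁴; J_BC = π(0.205)⁴/32 = 1.73×10^-4 m⁴; J_CD = π(0.154)⁴/32 = 5.52×10^-5 m⁴.
θ = (T/G)·Σ L_i/J_i = (6366/16.2×10⁹)·(1.45/2.32×10^-5 + 3.69/1.73×10^-4 + 1.80/5.52×10^-5) = 0.04572 rad.

2.62°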